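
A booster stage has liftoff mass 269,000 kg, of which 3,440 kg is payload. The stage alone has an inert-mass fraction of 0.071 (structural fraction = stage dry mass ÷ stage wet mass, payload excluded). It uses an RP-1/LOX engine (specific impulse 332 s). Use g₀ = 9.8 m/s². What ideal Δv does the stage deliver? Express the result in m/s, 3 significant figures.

Stage wet mass = m₀ − payload = 269,000 − 3,440 = 265,560 kg.
Stage dry mass = ε × stage wet mass = 0.071 × 265,560 = 18,854.8 kg.
Burnout mass m_f = stage dry + payload = 18,854.8 + 3,440 = 22,294.8 kg.
v_e = Isp · g₀ = 332 × 9.8 = 3253.6 m/s.
Δv = v_e · ln(269,000/22,294.8) = 3253.6 × ln(12.07) = 3253.6 × 2.4904 ≈ 8103 m/s.

Δv ≈ 8100 m/s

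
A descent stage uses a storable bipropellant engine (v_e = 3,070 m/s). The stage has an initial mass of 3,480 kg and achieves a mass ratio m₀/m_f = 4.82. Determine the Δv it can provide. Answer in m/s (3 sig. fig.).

Using Δv = v_e ln(m₀/m_f): Δv = v_e · ln(4.82) = 3070.0 × 1.5728 ≈ 4828.4 m/s.

Δv ≈ 4830 m/s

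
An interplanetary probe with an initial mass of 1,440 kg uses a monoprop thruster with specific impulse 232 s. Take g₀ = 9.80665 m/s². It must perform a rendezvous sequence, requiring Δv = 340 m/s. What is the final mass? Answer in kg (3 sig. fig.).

v_e = Isp · g₀ = 232 × 9.80665 = 2275.1 m/s.
From the ideal rocket equation, m₀/m_f = exp(Δv / v_e) = exp(340 / 2275.1) = exp(0.1494) = 1.1612.
m_f = m₀ / 1.1612 = 1,440 / 1.1612 = 1,240.1 kg.

final mass ≈ 1240 kg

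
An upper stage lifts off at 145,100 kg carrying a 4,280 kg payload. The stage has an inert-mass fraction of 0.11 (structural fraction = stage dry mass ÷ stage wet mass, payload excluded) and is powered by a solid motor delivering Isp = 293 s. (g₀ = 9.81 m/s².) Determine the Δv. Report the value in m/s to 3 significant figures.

Stage wet mass = m₀ − payload = 145,100 − 4,280 = 140,820 kg.
Stage dry mass = ε × stage wet mass = 0.11 × 140,820 = 15,490.2 kg.
Burnout mass m_f = stage dry + payload = 15,490.2 + 4,280 = 19,770.2 kg.
v_e = Isp · g₀ = 293 × 9.81 = 2874.3 m/s.
Rocket equation: Δv = v_e · ln(145,100/19,770.2) = 2874.3 × ln(7.339) = 2874.3 × 1.9932 ≈ 5729 m/s.

Δv ≈ 5730 m/s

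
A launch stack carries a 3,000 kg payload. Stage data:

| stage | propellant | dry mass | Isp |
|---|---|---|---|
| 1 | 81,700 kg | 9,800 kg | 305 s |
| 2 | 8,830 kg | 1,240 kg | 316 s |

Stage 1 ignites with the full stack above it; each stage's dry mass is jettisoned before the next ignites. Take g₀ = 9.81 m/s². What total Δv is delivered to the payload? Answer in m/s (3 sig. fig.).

Δv ≈ 8040 m/s

Ignition mass of stage 1 = 81,700+9,800 + 8,830+1,240 + 3,000 = 104,570 kg.
Stage 1: m₀ = 104,570 kg, m_f = 104,570 − 81,700 = 22,870 kg; Δv = 305×9.81×ln(4.572) = 2992.1×1.5200 ≈ 4548 m/s.
Stage 2: m₀ = 13,070 kg, m_f = 13,070 − 8,830 = 4,240 kg; Δv = 316×9.81×ln(3.083) = 3100.0×1.1258 ≈ 3490 m/s.
Total Δv = 4548 + 3490 = 8038 m/s.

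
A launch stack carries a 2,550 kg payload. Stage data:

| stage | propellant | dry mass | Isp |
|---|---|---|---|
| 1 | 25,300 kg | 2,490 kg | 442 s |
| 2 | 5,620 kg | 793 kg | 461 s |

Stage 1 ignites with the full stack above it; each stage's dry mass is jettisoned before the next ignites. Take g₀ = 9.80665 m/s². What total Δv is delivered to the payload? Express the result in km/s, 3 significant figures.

Δv ≈ 9.51 km/s

Ignition mass of stage 1 = 25,300+2,490 + 5,620+793 + 2,550 = 36,753 kg.
Stage 1: m₀ = 36,753 kg, m_f = 36,753 − 25,300 = 11,453 kg; Δv = 442×9.80665×ln(3.209) = 4334.5×1.1660 ≈ 5054 m/s.
Stage 2: m₀ = 8,963 kg, m_f = 8,963 − 5,620 = 3,343 kg; Δv = 461×9.80665×ln(2.681) = 4520.9×0.9862 ≈ 4459 m/s.
Total Δv = 5054 + 4459 = 9513 m/s.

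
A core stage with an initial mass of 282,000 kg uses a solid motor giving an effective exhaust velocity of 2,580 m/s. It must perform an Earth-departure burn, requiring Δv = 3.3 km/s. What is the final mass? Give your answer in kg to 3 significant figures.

final mass ≈ 78500 kg

From the ideal rocket equation, m₀/m_f = exp(Δv / v_e) = exp(3300 / 2580.0) = exp(1.2791) = 3.5933.
m_f = m₀ / 3.5933 = 282,000 / 3.5933 = 78,479.4 kg.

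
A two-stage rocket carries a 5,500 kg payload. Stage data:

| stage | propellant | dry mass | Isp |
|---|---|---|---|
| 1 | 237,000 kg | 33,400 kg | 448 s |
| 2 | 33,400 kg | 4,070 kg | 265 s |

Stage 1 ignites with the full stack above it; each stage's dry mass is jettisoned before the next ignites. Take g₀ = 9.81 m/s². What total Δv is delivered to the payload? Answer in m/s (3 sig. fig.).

Δv ≈ 10100 m/s

Ignition mass of stage 1 = 237,000+33,400 + 33,400+4,070 + 5,500 = 313,370 kg.
Stage 1: m₀ = 313,370 kg, m_f = 313,370 − 237,000 = 76,370 kg; Δv = 448×9.81×ln(4.103) = 4394.9×1.4118 ≈ 6205 m/s.
Stage 2: m₀ = 42,970 kg, m_f = 42,970 − 33,400 = 9,570 kg; Δv = 265×9.81×ln(4.49) = 2599.7×1.5019 ≈ 3904 m/s.
Total Δv = 6205 + 3904 = 10109 m/s.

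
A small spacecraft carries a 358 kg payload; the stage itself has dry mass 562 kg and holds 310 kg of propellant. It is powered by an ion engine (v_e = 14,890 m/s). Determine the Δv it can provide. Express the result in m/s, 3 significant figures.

m₀ = payload + dry + propellant = 358 + 562 + 310 = 1,230 kg.
m_f = payload + dry = 358 + 562 = 920 kg.
Using Δv = v_e ln(m₀/m_f): Δv = v_e · ln(m₀/m_f) = 14890.0 × ln(1.337) = 14890.0 × 0.2904 ≈ 4324.0 m/s.

Δv ≈ 4320 m/s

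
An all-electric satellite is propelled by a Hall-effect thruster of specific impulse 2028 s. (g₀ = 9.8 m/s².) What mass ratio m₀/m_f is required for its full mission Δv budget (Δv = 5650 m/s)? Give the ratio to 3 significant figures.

v_e = Isp · g₀ = 2028 × 9.8 = 19874.4 m/s.
By the Tsiolkovsky rocket equation, m₀/m_f = exp(Δv / v_e) = exp(5650 / 19874.4) = exp(0.2843) = 1.3288.

mass ratio ≈ 1.33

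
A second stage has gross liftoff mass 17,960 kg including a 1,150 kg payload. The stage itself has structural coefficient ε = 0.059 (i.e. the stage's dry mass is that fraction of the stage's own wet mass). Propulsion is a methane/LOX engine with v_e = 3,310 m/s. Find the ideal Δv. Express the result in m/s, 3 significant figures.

Δv ≈ 7040 m/s

Stage wet mass = m₀ − payload = 17,960 − 1,150 = 16,810 kg.
Stage dry mass = ε × stage wet mass = 0.059 × 16,810 = 991.79 kg.
Burnout mass m_f = stage dry + payload = 991.79 + 1,150 = 2,141.79 kg.
Δv = v_e · ln(17,960/2,141.79) = 3310.0 × ln(8.386) = 3310.0 × 2.1265 ≈ 7039 m/s.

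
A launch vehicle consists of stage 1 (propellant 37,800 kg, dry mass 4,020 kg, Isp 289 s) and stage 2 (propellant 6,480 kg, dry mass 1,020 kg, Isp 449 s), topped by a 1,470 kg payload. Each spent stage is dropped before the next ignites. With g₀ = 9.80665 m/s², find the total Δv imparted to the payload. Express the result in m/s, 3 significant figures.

Δv ≈ 9510 m/s

Ignition mass of stage 1 = 37,800+4,020 + 6,480+1,020 + 1,470 = 50,790 kg.
Stage 1: m₀ = 50,790 kg, m_f = 50,790 − 37,800 = 12,990 kg; Δv = 289×9.80665×ln(3.91) = 2834.1×1.3635 ≈ 3864 m/s.
Stage 2: m₀ = 8,970 kg, m_f = 8,970 − 6,480 = 2,490 kg; Δv = 449×9.80665×ln(3.602) = 4403.2×1.2816 ≈ 5643 m/s.
Total Δv = 3864 + 5643 = 9507 m/s.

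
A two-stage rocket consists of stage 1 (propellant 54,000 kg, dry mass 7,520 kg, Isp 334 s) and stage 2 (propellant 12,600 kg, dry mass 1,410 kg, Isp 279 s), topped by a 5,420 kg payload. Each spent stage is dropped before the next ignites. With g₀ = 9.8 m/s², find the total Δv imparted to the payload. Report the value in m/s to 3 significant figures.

Ignition mass of stage 1 = 54,000+7,520 + 12,600+1,410 + 5,420 = 80,950 kg.
Stage 1: m₀ = 80,950 kg, m_f = 80,950 − 54,000 = 26,950 kg; Δv = 334×9.8×ln(3.004) = 3273.2×1.0998 ≈ 3600 m/s.
Stage 2: m₀ = 19,430 kg, m_f = 19,430 − 12,600 = 6,830 kg; Δv = 279×9.8×ln(2.845) = 2734.2×1.0455 ≈ 2859 m/s.
Total Δv = 3600 + 2859 = 6459 m/s.

Δv ≈ 6460 m/s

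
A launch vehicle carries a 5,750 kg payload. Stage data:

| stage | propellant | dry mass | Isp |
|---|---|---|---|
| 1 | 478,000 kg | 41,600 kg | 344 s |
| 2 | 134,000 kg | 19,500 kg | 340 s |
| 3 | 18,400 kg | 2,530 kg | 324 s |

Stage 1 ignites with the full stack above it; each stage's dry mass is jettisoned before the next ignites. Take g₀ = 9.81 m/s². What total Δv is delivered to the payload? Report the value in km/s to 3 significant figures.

Ignition mass of stage 1 = 478,000+41,600 + 134,000+19,500 + 18,400+2,530 + 5,750 = 699,780 kg.
Stage 1: m₀ = 699,780 kg, m_f = 699,780 − 478,000 = 221,780 kg; Δv = 344×9.81×ln(3.155) = 3374.6×1.1491 ≈ 3878 m/s.
Stage 2: m₀ = 180,180 kg, m_f = 180,180 − 134,000 = 46,180 kg; Δv = 340×9.81×ln(3.902) = 3335.4×1.3614 ≈ 4541 m/s.
Stage 3: m₀ = 26,680 kg, m_f = 26,680 − 18,400 = 8,280 kg; Δv = 324×9.81×ln(3.222) = 3178.4×1.1701 ≈ 3719 m/s.
Total Δv = 3878 + 4541 + 3719 = 12138 m/s.

Δv ≈ 12.1 km/s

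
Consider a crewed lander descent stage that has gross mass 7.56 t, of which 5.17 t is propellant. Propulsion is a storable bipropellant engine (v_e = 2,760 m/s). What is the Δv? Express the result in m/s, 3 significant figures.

m_f = m₀ − m_prop = 7.56 − 5.17 = 2.39 t.
Δv = v_e · ln(m₀/m_f) = 2760.0 × ln(3.163) = 2760.0 × 1.1516 ≈ 3178.4 m/s.

Δv ≈ 3180 m/s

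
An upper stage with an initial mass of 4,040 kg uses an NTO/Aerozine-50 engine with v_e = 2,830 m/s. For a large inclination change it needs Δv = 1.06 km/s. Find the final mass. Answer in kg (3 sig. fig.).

final mass ≈ 2780 kg

Using Δv = v_e ln(m₀/m_f): m₀/m_f = exp(Δv / v_e) = exp(1060 / 2830.0) = exp(0.3746) = 1.4543.
m_f = m₀ / 1.4543 = 4,040 / 1.4543 = 2,777.97 kg.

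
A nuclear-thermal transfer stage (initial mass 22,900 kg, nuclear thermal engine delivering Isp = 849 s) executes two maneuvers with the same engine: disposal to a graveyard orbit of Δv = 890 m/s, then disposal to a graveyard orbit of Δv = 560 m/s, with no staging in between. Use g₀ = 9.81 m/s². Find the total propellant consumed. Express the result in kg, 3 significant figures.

total propellant consumed ≈ 3660 kg

v_e = Isp · g₀ = 849 × 9.81 = 8328.7 m/s.
After the first burn: m = 22900 × exp(−890/8328.7) = 22900 × 0.89865 = 20,579.1 kg.
After the second burn: m = 20,579.1 × exp(−560/8328.7) = 20,579.1 × 0.93497 = 19,240.8 kg.
Total propellant = m₀ − m_final = 22900 − 19,240.8 = 3,659.2 kg.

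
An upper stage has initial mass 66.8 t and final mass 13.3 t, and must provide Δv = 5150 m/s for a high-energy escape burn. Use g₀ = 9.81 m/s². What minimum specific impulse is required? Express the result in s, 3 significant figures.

Isp ≈ 325 s

ln(m₀/m_f) = ln(66800/13300) = ln(5.023) = 1.6139.
From the ideal rocket equation, v_e = Δv / ln(m₀/m_f) = 5150 / 1.6139 = 3191.0 m/s.
Isp = v_e / g₀ = 3191.0 / 9.81 = 325.3 s.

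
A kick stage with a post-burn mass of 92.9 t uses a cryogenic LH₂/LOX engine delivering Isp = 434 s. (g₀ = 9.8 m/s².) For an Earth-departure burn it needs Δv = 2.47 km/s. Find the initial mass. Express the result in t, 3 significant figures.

initial mass ≈ 166 t

v_e = Isp · g₀ = 434 × 9.8 = 4253.2 m/s.
m₀/m_f = exp(Δv / v_e) = exp(2470 / 4253.2) = exp(0.5807) = 1.7874.
m₀ = m_f × 1.7874 = 92.9 × 1.7874 = 166.049 t.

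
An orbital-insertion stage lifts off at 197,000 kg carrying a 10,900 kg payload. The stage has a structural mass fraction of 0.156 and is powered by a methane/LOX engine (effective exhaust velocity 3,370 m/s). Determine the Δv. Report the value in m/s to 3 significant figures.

Δv ≈ 5380 m/s

Stage wet mass = m₀ − payload = 197,000 − 10,900 = 186,100 kg.
Stage dry mass = ε × stage wet mass = 0.156 × 186,100 = 29,031.6 kg.
Burnout mass m_f = stage dry + payload = 29,031.6 + 10,900 = 39,931.6 kg.
Δv = v_e · ln(197,000/39,931.6) = 3370.0 × ln(4.933) = 3370.0 × 1.5960 ≈ 5379 m/s.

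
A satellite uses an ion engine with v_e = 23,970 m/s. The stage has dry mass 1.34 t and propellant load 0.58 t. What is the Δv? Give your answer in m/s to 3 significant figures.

Δv ≈ 8620 m/s

m₀ = m_dry + m_prop = 1.34 + 0.58 = 1.92 t.
Δv = v_e · ln(m₀/m_f) = 23970.0 × ln(1.433) = 23970.0 × 0.3597 ≈ 8620.9 m/s.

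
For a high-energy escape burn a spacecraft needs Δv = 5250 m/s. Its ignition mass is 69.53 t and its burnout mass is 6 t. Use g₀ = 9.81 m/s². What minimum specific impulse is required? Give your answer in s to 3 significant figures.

Isp ≈ 218 s

ln(m₀/m_f) = ln(69530/6000) = ln(11.59) = 2.4500.
Rocket equation: v_e = Δv / ln(m₀/m_f) = 5250 / 2.4500 = 2142.9 m/s.
Isp = v_e / g₀ = 2142.9 / 9.81 = 218.4 s.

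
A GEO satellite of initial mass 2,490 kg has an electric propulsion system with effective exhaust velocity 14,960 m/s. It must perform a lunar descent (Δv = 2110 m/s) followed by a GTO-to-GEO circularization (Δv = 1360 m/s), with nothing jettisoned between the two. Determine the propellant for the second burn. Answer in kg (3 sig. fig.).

After the first burn: m = 2490 × exp(−2110/14960.0) = 2490 × 0.86845 = 2,162.44 kg.
After the second burn: m = 2,162.44 × exp(−1360/14960.0) = 2,162.44 × 0.91310 = 1,974.52 kg.
Second-burn propellant = 2,162.44 − 1,974.52 = 187.92 kg.

propellant for the second burn ≈ 188 kg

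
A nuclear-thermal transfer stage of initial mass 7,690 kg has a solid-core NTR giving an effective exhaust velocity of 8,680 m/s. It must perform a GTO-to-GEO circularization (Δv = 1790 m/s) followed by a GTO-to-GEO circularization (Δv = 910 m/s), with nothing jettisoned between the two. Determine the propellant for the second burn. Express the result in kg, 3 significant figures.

After the first burn: m = 7690 × exp(−1790/8680.0) = 7690 × 0.81365 = 6,256.97 kg.
After the second burn: m = 6,256.97 × exp(−910/8680.0) = 6,256.97 × 0.90047 = 5,634.21 kg.
Second-burn propellant = 6,256.97 − 5,634.21 = 622.76 kg.

propellant for the second burn ≈ 623 kg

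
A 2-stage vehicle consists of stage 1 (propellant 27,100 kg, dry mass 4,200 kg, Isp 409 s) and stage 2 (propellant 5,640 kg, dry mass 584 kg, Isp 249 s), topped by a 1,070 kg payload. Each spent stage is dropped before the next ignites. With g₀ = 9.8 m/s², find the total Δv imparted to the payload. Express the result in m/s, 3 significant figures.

Ignition mass of stage 1 = 27,100+4,200 + 5,640+584 + 1,070 = 38,594 kg.
Stage 1: m₀ = 38,594 kg, m_f = 38,594 − 27,100 = 11,494 kg; Δv = 409×9.8×ln(3.358) = 4008.2×1.2113 ≈ 4855 m/s.
Stage 2: m₀ = 7,294 kg, m_f = 7,294 − 5,640 = 1,654 kg; Δv = 249×9.8×ln(4.41) = 2440.2×1.4839 ≈ 3621 m/s.
Total Δv = 4855 + 3621 = 8476 m/s.

Δv ≈ 8480 m/s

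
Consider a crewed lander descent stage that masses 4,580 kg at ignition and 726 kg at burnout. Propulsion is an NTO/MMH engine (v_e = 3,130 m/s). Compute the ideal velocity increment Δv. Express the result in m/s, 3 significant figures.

Δv ≈ 5770 m/s

By the Tsiolkovsky rocket equation, Δv = v_e · ln(m₀/m_f) = 3130.0 × ln(6.309) = 3130.0 × 1.8419 ≈ 5765.2 m/s.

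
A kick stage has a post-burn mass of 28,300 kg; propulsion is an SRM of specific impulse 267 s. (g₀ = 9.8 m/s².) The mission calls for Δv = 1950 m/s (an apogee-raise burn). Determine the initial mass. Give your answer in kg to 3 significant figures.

v_e = Isp · g₀ = 267 × 9.8 = 2616.6 m/s.
By the Tsiolkovsky rocket equation, m₀/m_f = exp(Δv / v_e) = exp(1950 / 2616.6) = exp(0.7452) = 2.1070.
m₀ = m_f × 2.1070 = 28,300 × 2.1070 = 59,628.1 kg.

initial mass ≈ 59600 kg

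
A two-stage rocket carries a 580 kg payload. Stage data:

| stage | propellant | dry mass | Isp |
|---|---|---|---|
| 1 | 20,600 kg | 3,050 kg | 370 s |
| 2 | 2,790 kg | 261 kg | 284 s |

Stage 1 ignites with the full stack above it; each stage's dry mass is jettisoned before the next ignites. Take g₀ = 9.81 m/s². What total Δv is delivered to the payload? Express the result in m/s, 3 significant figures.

Δv ≈ 9180 m/s

Ignition mass of stage 1 = 20,600+3,050 + 2,790+261 + 580 = 27,281 kg.
Stage 1: m₀ = 27,281 kg, m_f = 27,281 − 20,600 = 6,681 kg; Δv = 370×9.81×ln(4.083) = 3629.7×1.4069 ≈ 5107 m/s.
Stage 2: m₀ = 3,631 kg, m_f = 3,631 − 2,790 = 841 kg; Δv = 284×9.81×ln(4.317) = 2786.0×1.4627 ≈ 4075 m/s.
Total Δv = 5107 + 4075 = 9182 m/s.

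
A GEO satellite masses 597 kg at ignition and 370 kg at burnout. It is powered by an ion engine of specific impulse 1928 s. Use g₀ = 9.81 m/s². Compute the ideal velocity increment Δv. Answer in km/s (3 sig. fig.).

Δv ≈ 9.05 km/s

v_e = Isp · g₀ = 1928 × 9.81 = 18913.7 m/s.
From the ideal rocket equation, Δv = v_e · ln(m₀/m_f) = 18913.7 × ln(1.614) = 18913.7 × 0.4784 ≈ 9048.6 m/s.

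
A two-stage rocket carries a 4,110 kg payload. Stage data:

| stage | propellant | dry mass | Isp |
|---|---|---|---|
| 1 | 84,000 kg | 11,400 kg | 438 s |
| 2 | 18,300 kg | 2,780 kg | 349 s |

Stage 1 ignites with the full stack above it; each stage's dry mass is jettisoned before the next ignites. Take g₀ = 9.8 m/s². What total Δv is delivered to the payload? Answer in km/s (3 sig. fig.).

Δv ≈ 9.55 km/s

Ignition mass of stage 1 = 84,000+11,400 + 18,300+2,780 + 4,110 = 120,590 kg.
Stage 1: m₀ = 120,590 kg, m_f = 120,590 − 84,000 = 36,590 kg; Δv = 438×9.8×ln(3.296) = 4292.4×1.1926 ≈ 5119 m/s.
Stage 2: m₀ = 25,190 kg, m_f = 25,190 − 18,300 = 6,890 kg; Δv = 349×9.8×ln(3.656) = 3420.2×1.2964 ≈ 4434 m/s.
Total Δv = 5119 + 4434 = 9553 m/s.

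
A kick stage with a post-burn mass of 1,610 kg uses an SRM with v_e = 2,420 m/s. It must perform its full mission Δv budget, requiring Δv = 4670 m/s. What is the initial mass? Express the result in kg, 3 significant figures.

m₀/m_f = exp(Δv / v_e) = exp(4670 / 2420.0) = exp(1.9298) = 6.8878.
m₀ = m_f × 6.8878 = 1,610 × 6.8878 = 11,089.4 kg.

initial mass ≈ 11100 kg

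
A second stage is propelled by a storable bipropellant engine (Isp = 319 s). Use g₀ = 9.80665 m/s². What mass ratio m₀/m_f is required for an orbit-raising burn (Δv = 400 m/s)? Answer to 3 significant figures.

mass ratio ≈ 1.14

v_e = Isp · g₀ = 319 × 9.80665 = 3128.3 m/s.
By the Tsiolkovsky rocket equation, m₀/m_f = exp(Δv / v_e) = exp(400 / 3128.3) = exp(0.1279) = 1.1364.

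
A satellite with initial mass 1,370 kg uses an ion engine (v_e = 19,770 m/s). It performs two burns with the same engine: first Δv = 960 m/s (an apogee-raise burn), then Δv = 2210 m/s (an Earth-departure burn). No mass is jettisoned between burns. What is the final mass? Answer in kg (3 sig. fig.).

final mass ≈ 1170 kg

After the first burn: m = 1370 × exp(−960/19770.0) = 1370 × 0.95260 = 1,305.06 kg.
After the second burn: m = 1,305.06 × exp(−2210/19770.0) = 1,305.06 × 0.89424 = 1,167.04 kg.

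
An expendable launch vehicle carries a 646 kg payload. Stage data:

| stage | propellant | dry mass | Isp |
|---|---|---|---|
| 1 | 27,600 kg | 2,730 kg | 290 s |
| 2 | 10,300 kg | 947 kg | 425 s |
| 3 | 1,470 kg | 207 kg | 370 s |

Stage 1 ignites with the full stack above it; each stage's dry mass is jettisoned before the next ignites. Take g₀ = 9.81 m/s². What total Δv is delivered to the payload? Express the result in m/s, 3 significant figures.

Δv ≈ 12400 m/s

Ignition mass of stage 1 = 27,600+2,730 + 10,300+947 + 1,470+207 + 646 = 43,900 kg.
Stage 1: m₀ = 43,900 kg, m_f = 43,900 − 27,600 = 16,300 kg; Δv = 290×9.81×ln(2.693) = 2844.9×0.9907 ≈ 2819 m/s.
Stage 2: m₀ = 13,570 kg, m_f = 13,570 − 10,300 = 3,270 kg; Δv = 425×9.81×ln(4.15) = 4169.2×1.4231 ≈ 5933 m/s.
Stage 3: m₀ = 2,323 kg, m_f = 2,323 − 1,470 = 853 kg; Δv = 370×9.81×ln(2.723) = 3629.7×1.0019 ≈ 3636 m/s.
Total Δv = 2819 + 5933 + 3636 = 12388 m/s.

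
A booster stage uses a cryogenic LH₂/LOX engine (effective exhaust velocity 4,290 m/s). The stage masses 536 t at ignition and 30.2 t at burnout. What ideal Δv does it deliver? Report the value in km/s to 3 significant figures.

Δv ≈ 12.3 km/s

Rocket equation: Δv = v_e · ln(m₀/m_f) = 4290.0 × ln(17.75) = 4290.0 × 2.8763 ≈ 12339.3 m/s.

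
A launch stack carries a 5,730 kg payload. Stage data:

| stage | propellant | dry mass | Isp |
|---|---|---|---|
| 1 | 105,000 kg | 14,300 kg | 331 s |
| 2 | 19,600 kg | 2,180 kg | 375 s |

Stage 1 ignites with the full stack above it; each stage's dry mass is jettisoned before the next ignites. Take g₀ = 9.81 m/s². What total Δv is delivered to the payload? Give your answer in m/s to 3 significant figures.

Ignition mass of stage 1 = 105,000+14,300 + 19,600+2,180 + 5,730 = 146,810 kg.
Stage 1: m₀ = 146,810 kg, m_f = 146,810 − 105,000 = 41,810 kg; Δv = 331×9.81×ln(3.511) = 3247.1×1.2560 ≈ 4078 m/s.
Stage 2: m₀ = 27,510 kg, m_f = 27,510 − 19,600 = 7,910 kg; Δv = 375×9.81×ln(3.478) = 3678.8×1.2464 ≈ 4585 m/s.
Total Δv = 4078 + 4585 = 8663 m/s.

Δv ≈ 8660 m/s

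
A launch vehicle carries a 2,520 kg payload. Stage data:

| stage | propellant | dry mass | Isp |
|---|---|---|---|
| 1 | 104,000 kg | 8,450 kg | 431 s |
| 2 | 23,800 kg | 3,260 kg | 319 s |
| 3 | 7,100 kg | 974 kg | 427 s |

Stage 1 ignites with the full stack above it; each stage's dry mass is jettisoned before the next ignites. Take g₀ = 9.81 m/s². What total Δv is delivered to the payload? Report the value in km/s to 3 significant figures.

Ignition mass of stage 1 = 104,000+8,450 + 23,800+3,260 + 7,100+974 + 2,520 = 150,104 kg.
Stage 1: m₀ = 150,104 kg, m_f = 150,104 − 104,000 = 46,104 kg; Δv = 431×9.81×ln(3.256) = 4228.1×1.1804 ≈ 4991 m/s.
Stage 2: m₀ = 37,654 kg, m_f = 37,654 − 23,800 = 13,854 kg; Δv = 319×9.81×ln(2.718) = 3129.4×0.9999 ≈ 3129 m/s.
Stage 3: m₀ = 10,594 kg, m_f = 10,594 − 7,100 = 3,494 kg; Δv = 427×9.81×ln(3.032) = 4188.9×1.1092 ≈ 4646 m/s.
Total Δv = 4991 + 3129 + 4646 = 12766 m/s.

Δv ≈ 12.8 km/s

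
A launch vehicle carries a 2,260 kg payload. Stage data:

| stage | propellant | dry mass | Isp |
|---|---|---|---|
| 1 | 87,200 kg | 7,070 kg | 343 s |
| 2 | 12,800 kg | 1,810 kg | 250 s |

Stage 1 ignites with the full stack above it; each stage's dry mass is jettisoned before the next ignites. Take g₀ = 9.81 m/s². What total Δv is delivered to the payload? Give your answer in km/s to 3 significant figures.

Δv ≈ 8.65 km/s

Ignition mass of stage 1 = 87,200+7,070 + 12,800+1,810 + 2,260 = 111,140 kg.
Stage 1: m₀ = 111,140 kg, m_f = 111,140 − 87,200 = 23,940 kg; Δv = 343×9.81×ln(4.642) = 3364.8×1.5352 ≈ 5166 m/s.
Stage 2: m₀ = 16,870 kg, m_f = 16,870 − 12,800 = 4,070 kg; Δv = 250×9.81×ln(4.145) = 2452.5×1.4219 ≈ 3487 m/s.
Total Δv = 5166 + 3487 = 8653 m/s.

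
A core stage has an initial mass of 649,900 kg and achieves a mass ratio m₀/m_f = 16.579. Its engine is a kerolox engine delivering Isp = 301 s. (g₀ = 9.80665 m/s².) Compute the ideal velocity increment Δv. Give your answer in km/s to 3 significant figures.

v_e = Isp · g₀ = 301 × 9.80665 = 2951.8 m/s.
Δv = v_e · ln(16.579) = 2951.8 × 2.8081 ≈ 8289.1 m/s.

Δv ≈ 8.29 km/s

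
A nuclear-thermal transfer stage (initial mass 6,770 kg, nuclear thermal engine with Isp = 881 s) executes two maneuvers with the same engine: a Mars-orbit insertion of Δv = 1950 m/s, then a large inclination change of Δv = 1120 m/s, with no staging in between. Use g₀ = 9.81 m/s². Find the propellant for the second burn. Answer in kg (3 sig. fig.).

v_e = Isp · g₀ = 881 × 9.81 = 8642.6 m/s.
After the first burn: m = 6770 × exp(−1950/8642.6) = 6770 × 0.79802 = 5,402.6 kg.
After the second burn: m = 5,402.6 × exp(−1120/8642.6) = 5,402.6 × 0.87846 = 4,745.97 kg.
Second-burn propellant = 5,402.6 − 4,745.97 = 656.63 kg.

propellant for the second burn ≈ 657 kg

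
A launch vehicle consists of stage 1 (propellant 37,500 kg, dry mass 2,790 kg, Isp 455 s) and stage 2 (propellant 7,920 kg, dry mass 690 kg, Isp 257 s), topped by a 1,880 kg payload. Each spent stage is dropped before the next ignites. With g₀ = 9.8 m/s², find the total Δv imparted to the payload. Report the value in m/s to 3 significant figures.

Δv ≈ 9520 m/s

Ignition mass of stage 1 = 37,500+2,790 + 7,920+690 + 1,880 = 50,780 kg.
Stage 1: m₀ = 50,780 kg, m_f = 50,780 − 37,500 = 13,280 kg; Δv = 455×9.8×ln(3.824) = 4459.0×1.3412 ≈ 5981 m/s.
Stage 2: m₀ = 10,490 kg, m_f = 10,490 − 7,920 = 2,570 kg; Δv = 257×9.8×ln(4.082) = 2518.6×1.4065 ≈ 3542 m/s.
Total Δv = 5981 + 3542 = 9523 m/s.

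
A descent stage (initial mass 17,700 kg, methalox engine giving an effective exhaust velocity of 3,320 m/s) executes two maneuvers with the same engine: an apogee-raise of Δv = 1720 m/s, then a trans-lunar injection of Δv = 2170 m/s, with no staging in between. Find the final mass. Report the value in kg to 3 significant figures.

final mass ≈ 5480 kg

After the first burn: m = 17700 × exp(−1720/3320.0) = 17700 × 0.59567 = 10,543.4 kg.
After the second burn: m = 10,543.4 × exp(−2170/3320.0) = 10,543.4 × 0.52016 = 5,484.25 kg.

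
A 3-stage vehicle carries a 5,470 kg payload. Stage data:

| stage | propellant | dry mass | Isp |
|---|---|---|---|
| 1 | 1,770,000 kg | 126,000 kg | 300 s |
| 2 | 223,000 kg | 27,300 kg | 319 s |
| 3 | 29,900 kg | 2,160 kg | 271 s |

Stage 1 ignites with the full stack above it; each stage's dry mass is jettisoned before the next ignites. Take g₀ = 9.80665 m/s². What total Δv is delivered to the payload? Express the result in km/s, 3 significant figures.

Δv ≈ 13.8 km/s

Ignition mass of stage 1 = 1,770,000+126,000 + 223,000+27,300 + 29,900+2,160 + 5,470 = 2,183,830 kg.
Stage 1: m₀ = 2,183,830 kg, m_f = 2,183,830 − 1,770,000 = 413,830 kg; Δv = 300×9.80665×ln(5.277) = 2942.0×1.6634 ≈ 4894 m/s.
Stage 2: m₀ = 287,830 kg, m_f = 287,830 − 223,000 = 64,830 kg; Δv = 319×9.80665×ln(4.44) = 3128.3×1.4906 ≈ 4663 m/s.
Stage 3: m₀ = 37,530 kg, m_f = 37,530 − 29,900 = 7,630 kg; Δv = 271×9.80665×ln(4.919) = 2657.6×1.5931 ≈ 4234 m/s.
Total Δv = 4894 + 4663 + 4234 = 13791 m/s.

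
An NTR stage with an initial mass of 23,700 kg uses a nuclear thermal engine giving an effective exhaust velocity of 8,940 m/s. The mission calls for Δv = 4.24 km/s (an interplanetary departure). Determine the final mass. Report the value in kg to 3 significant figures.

final mass ≈ 14700 kg

From the ideal rocket equation, m₀/m_f = exp(Δv / v_e) = exp(4240 / 8940.0) = exp(0.4743) = 1.6068.
m_f = m₀ / 1.6068 = 23,700 / 1.6068 = 14,749.8 kg.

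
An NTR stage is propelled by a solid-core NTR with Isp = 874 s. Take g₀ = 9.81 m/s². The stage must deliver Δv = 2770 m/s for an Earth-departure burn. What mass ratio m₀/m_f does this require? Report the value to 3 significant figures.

v_e = Isp · g₀ = 874 × 9.81 = 8573.9 m/s.
By the Tsiolkovsky rocket equation, m₀/m_f = exp(Δv / v_e) = exp(2770 / 8573.9) = exp(0.3231) = 1.3814.

mass ratio ≈ 1.38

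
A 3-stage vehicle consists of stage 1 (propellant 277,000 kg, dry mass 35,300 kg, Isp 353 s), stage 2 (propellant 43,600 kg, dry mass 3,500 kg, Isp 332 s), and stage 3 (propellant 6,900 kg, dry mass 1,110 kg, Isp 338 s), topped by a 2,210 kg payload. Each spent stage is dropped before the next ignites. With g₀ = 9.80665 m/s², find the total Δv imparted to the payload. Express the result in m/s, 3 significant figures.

Ignition mass of stage 1 = 277,000+35,300 + 43,600+3,500 + 6,900+1,110 + 2,210 = 369,620 kg.
Stage 1: m₀ = 369,620 kg, m_f = 369,620 − 277,000 = 92,620 kg; Δv = 353×9.80665×ln(3.991) = 3461.7×1.3840 ≈ 4791 m/s.
Stage 2: m₀ = 57,320 kg, m_f = 57,320 − 43,600 = 13,720 kg; Δv = 332×9.80665×ln(4.178) = 3255.8×1.4298 ≈ 4655 m/s.
Stage 3: m₀ = 10,220 kg, m_f = 10,220 − 6,900 = 3,320 kg; Δv = 338×9.80665×ln(3.078) = 3314.6×1.1244 ≈ 3727 m/s.
Total Δv = 4791 + 4655 + 3727 = 13173 m/s.

Δv ≈ 13200 m/s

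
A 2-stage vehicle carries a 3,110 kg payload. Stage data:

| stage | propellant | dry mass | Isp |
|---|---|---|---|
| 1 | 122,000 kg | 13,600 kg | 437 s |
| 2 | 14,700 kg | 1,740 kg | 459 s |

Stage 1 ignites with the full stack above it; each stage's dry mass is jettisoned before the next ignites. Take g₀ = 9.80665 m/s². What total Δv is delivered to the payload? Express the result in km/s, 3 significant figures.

Ignition mass of stage 1 = 122,000+13,600 + 14,700+1,740 + 3,110 = 155,150 kg.
Stage 1: m₀ = 155,150 kg, m_f = 155,150 − 122,000 = 33,150 kg; Δv = 437×9.80665×ln(4.68) = 4285.5×1.5433 ≈ 6614 m/s.
Stage 2: m₀ = 19,550 kg, m_f = 19,550 − 14,700 = 4,850 kg; Δv = 459×9.80665×ln(4.031) = 4501.3×1.3940 ≈ 6275 m/s.
Total Δv = 6614 + 6275 = 12889 m/s.

Δv ≈ 12.9 km/s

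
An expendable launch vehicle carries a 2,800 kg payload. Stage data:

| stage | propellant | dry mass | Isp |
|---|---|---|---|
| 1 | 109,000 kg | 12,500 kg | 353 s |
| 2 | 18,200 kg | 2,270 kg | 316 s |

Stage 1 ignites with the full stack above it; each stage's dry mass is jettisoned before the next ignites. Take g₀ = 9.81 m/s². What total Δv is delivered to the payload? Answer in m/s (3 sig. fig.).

Δv ≈ 9570 m/s

Ignition mass of stage 1 = 109,000+12,500 + 18,200+2,270 + 2,800 = 144,770 kg.
Stage 1: m₀ = 144,770 kg, m_f = 144,770 − 109,000 = 35,770 kg; Δv = 353×9.81×ln(4.047) = 3462.9×1.3980 ≈ 4841 m/s.
Stage 2: m₀ = 23,270 kg, m_f = 23,270 − 18,200 = 5,070 kg; Δv = 316×9.81×ln(4.59) = 3100.0×1.5238 ≈ 4724 m/s.
Total Δv = 4841 + 4724 = 9565 m/s.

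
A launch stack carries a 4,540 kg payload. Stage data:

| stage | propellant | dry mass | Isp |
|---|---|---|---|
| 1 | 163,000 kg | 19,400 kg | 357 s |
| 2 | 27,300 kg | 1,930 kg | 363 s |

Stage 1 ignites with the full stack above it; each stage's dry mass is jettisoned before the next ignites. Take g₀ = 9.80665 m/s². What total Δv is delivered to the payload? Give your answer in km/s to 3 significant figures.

Δv ≈ 10.8 km/s

Ignition mass of stage 1 = 163,000+19,400 + 27,300+1,930 + 4,540 = 216,170 kg.
Stage 1: m₀ = 216,170 kg, m_f = 216,170 − 163,000 = 53,170 kg; Δv = 357×9.80665×ln(4.066) = 3501.0×1.4026 ≈ 4910 m/s.
Stage 2: m₀ = 33,770 kg, m_f = 33,770 − 27,300 = 6,470 kg; Δv = 363×9.80665×ln(5.219) = 3559.8×1.6524 ≈ 5882 m/s.
Total Δv = 4910 + 5882 = 10792 m/s.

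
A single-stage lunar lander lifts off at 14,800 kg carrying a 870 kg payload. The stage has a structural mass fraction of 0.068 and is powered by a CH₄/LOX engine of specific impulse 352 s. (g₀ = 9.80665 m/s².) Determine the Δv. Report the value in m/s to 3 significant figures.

Stage wet mass = m₀ − payload = 14,800 − 870 = 13,930 kg.
Stage dry mass = ε × stage wet mass = 0.068 × 13,930 = 947.24 kg.
Burnout mass m_f = stage dry + payload = 947.24 + 870 = 1,817.24 kg.
v_e = Isp · g₀ = 352 × 9.80665 = 3451.9 m/s.
Δv = v_e · ln(14,800/1,817.24) = 3451.9 × ln(8.144) = 3451.9 × 2.0973 ≈ 7240 m/s.

Δv ≈ 7240 m/s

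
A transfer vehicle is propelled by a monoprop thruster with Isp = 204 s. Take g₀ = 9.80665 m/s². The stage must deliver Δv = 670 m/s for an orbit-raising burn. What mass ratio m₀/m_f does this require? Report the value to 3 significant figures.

mass ratio ≈ 1.40

v_e = Isp · g₀ = 204 × 9.80665 = 2000.6 m/s.
m₀/m_f = exp(Δv / v_e) = exp(670 / 2000.6) = exp(0.3349) = 1.3978.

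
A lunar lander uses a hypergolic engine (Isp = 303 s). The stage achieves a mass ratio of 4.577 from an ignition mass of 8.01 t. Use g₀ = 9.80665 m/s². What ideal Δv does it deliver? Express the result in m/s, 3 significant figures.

v_e = Isp · g₀ = 303 × 9.80665 = 2971.4 m/s.
By the Tsiolkovsky rocket equation, Δv = v_e · ln(4.577) = 2971.4 × 1.5210 ≈ 4519.7 m/s.

Δv ≈ 4520 m/s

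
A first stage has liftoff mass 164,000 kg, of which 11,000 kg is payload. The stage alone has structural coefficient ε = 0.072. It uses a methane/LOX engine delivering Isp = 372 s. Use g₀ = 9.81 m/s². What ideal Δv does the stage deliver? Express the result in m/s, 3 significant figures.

Δv ≈ 7330 m/s

Stage wet mass = m₀ − payload = 164,000 − 11,000 = 153,000 kg.
Stage dry mass = ε × stage wet mass = 0.072 × 153,000 = 11,016 kg.
Burnout mass m_f = stage dry + payload = 11,016 + 11,000 = 22,016 kg.
v_e = Isp · g₀ = 372 × 9.81 = 3649.3 m/s.
Δv = v_e · ln(164,000/22,016) = 3649.3 × ln(7.449) = 3649.3 × 2.0081 ≈ 7328 m/s.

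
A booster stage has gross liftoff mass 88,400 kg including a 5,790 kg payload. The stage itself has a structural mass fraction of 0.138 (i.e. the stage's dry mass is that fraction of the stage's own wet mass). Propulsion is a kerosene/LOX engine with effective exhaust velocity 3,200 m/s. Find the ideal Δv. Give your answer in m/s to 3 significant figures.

Δv ≈ 5240 m/s

Stage wet mass = m₀ − payload = 88,400 − 5,790 = 82,610 kg.
Stage dry mass = ε × stage wet mass = 0.138 × 82,610 = 11,400.2 kg.
Burnout mass m_f = stage dry + payload = 11,400.2 + 5,790 = 17,190.2 kg.
Using Δv = v_e ln(m₀/m_f): Δv = v_e · ln(88,400/17,190.2) = 3200.0 × ln(5.142) = 3200.0 × 1.6375 ≈ 5240 m/s.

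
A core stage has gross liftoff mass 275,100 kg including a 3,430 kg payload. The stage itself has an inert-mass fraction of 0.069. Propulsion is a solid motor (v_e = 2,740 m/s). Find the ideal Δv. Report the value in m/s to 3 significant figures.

Stage wet mass = m₀ − payload = 275,100 − 3,430 = 271,670 kg.
Stage dry mass = ε × stage wet mass = 0.069 × 271,670 = 18,745.2 kg.
Burnout mass m_f = stage dry + payload = 18,745.2 + 3,430 = 22,175.2 kg.
From the ideal rocket equation, Δv = v_e · ln(275,100/22,175.2) = 2740.0 × ln(12.41) = 2740.0 × 2.5182 ≈ 6900 m/s.

Δv ≈ 6900 m/s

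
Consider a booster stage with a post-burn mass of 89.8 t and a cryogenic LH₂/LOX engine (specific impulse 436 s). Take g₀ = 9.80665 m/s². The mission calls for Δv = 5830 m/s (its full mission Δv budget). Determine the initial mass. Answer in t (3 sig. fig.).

initial mass ≈ 351 t

v_e = Isp · g₀ = 436 × 9.80665 = 4275.7 m/s.
m₀/m_f = exp(Δv / v_e) = exp(5830 / 4275.7) = exp(1.3635) = 3.9099.
m₀ = m_f × 3.9099 = 89.8 × 3.9099 = 351.109 t.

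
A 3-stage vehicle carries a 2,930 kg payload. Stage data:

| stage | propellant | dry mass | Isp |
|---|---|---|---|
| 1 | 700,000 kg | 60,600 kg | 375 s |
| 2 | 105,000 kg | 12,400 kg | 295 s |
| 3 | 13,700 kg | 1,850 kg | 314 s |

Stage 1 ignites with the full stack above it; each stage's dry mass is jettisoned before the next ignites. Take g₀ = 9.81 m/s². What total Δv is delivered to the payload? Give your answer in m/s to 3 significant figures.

Δv ≈ 14000 m/s

Ignition mass of stage 1 = 700,000+60,600 + 105,000+12,400 + 13,700+1,850 + 2,930 = 896,480 kg.
Stage 1: m₀ = 896,480 kg, m_f = 896,480 − 700,000 = 196,480 kg; Δv = 375×9.81×ln(4.563) = 3678.8×1.5179 ≈ 5584 m/s.
Stage 2: m₀ = 135,880 kg, m_f = 135,880 − 105,000 = 30,880 kg; Δv = 295×9.81×ln(4.4) = 2894.0×1.4817 ≈ 4288 m/s.
Stage 3: m₀ = 18,480 kg, m_f = 18,480 − 13,700 = 4,780 kg; Δv = 314×9.81×ln(3.866) = 3080.3×1.3522 ≈ 4165 m/s.
Total Δv = 5584 + 4288 + 4165 = 14037 m/s.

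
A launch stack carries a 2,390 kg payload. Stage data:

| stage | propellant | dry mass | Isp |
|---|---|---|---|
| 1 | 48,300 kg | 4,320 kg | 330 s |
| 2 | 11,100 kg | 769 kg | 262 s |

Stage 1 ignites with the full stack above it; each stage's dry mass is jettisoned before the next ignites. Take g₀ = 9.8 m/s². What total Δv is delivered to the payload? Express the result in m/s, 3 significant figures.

Δv ≈ 8010 m/s

Ignition mass of stage 1 = 48,300+4,320 + 11,100+769 + 2,390 = 66,879 kg.
Stage 1: m₀ = 66,879 kg, m_f = 66,879 − 48,300 = 18,579 kg; Δv = 330×9.8×ln(3.6) = 3234.0×1.2809 ≈ 4142 m/s.
Stage 2: m₀ = 14,259 kg, m_f = 14,259 − 11,100 = 3,159 kg; Δv = 262×9.8×ln(4.514) = 2567.6×1.5071 ≈ 3870 m/s.
Total Δv = 4142 + 3870 = 8012 m/s.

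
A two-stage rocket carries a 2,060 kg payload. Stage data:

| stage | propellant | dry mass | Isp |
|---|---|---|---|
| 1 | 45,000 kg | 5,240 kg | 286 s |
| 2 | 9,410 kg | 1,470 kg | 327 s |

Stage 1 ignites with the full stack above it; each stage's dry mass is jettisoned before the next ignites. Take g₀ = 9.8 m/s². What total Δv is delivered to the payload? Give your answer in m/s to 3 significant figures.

Ignition mass of stage 1 = 45,000+5,240 + 9,410+1,470 + 2,060 = 63,180 kg.
Stage 1: m₀ = 63,180 kg, m_f = 63,180 − 45,000 = 18,180 kg; Δv = 286×9.8×ln(3.475) = 2802.8×1.2457 ≈ 3491 m/s.
Stage 2: m₀ = 12,940 kg, m_f = 12,940 − 9,410 = 3,530 kg; Δv = 327×9.8×ln(3.666) = 3204.6×1.2990 ≈ 4163 m/s.
Total Δv = 3491 + 4163 = 7654 m/s.

Δv ≈ 7650 m/s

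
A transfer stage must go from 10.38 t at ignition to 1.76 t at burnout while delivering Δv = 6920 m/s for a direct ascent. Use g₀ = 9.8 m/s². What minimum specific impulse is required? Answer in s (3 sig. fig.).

ln(m₀/m_f) = ln(10380/1760) = ln(5.898) = 1.7746.
v_e = Δv / ln(m₀/m_f) = 6920 / 1.7746 = 3899.5 m/s.
Isp = v_e / g₀ = 3899.5 / 9.8 = 397.9 s.

Isp ≈ 398 s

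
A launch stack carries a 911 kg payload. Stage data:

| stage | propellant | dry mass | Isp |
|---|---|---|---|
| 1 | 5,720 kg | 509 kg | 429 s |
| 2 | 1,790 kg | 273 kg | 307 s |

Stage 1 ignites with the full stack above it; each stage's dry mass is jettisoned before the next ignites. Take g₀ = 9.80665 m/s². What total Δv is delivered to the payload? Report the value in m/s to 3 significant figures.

Ignition mass of stage 1 = 5,720+509 + 1,790+273 + 911 = 9,203 kg.
Stage 1: m₀ = 9,203 kg, m_f = 9,203 − 5,720 = 3,483 kg; Δv = 429×9.80665×ln(2.642) = 4207.1×0.9716 ≈ 4088 m/s.
Stage 2: m₀ = 2,974 kg, m_f = 2,974 − 1,790 = 1,184 kg; Δv = 307×9.80665×ln(2.512) = 3010.6×0.9210 ≈ 2773 m/s.
Total Δv = 4088 + 2773 = 6861 m/s.

Δv ≈ 6860 m/s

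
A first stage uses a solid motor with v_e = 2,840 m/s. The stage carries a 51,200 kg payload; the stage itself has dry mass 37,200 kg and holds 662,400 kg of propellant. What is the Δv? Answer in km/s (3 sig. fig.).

m₀ = payload + dry + propellant = 51,200 + 37,200 + 662,400 = 750,800 kg.
m_f = payload + dry = 51,200 + 37,200 = 88,400 kg.
Δv = v_e · ln(m₀/m_f) = 2840.0 × ln(8.493) = 2840.0 × 2.1393 ≈ 6075.5 m/s.

Δv ≈ 6.08 km/s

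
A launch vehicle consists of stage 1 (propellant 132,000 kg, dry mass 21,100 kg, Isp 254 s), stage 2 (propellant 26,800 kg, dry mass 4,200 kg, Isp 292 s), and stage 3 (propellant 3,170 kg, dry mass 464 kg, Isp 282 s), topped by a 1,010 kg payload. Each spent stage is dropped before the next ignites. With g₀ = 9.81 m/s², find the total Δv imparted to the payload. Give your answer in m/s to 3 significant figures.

Δv ≈ 10200 m/s

Ignition mass of stage 1 = 132,000+21,100 + 26,800+4,200 + 3,170+464 + 1,010 = 188,744 kg.
Stage 1: m₀ = 188,744 kg, m_f = 188,744 − 132,000 = 56,744 kg; Δv = 254×9.81×ln(3.326) = 2491.7×1.2018 ≈ 2995 m/s.
Stage 2: m₀ = 35,644 kg, m_f = 35,644 − 26,800 = 8,844 kg; Δv = 292×9.81×ln(4.03) = 2864.5×1.3938 ≈ 3993 m/s.
Stage 3: m₀ = 4,644 kg, m_f = 4,644 − 3,170 = 1,474 kg; Δv = 282×9.81×ln(3.151) = 2766.4×1.1476 ≈ 3175 m/s.
Total Δv = 2995 + 3993 + 3175 = 10163 m/s.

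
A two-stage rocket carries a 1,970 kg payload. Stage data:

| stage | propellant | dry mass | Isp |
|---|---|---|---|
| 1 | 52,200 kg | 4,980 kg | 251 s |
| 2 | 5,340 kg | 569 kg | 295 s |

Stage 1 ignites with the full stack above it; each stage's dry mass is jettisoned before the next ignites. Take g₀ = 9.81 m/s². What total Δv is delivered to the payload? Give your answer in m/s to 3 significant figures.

Ignition mass of stage 1 = 52,200+4,980 + 5,340+569 + 1,970 = 65,059 kg.
Stage 1: m₀ = 65,059 kg, m_f = 65,059 − 52,200 = 12,859 kg; Δv = 251×9.81×ln(5.059) = 2462.3×1.6213 ≈ 3992 m/s.
Stage 2: m₀ = 7,879 kg, m_f = 7,879 − 5,340 = 2,539 kg; Δv = 295×9.81×ln(3.103) = 2894.0×1.1324 ≈ 3277 m/s.
Total Δv = 3992 + 3277 = 7269 m/s.

Δv ≈ 7270 m/s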